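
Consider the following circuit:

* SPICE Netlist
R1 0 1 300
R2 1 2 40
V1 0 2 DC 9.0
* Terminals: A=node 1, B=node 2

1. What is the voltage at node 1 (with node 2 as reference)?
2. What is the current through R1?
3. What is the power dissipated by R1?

Nodal analysis, taking node 2 as the 0 V reference.
Source V1 fixes V_0 = 9 V.
KCL at each unknown node (sum of currents leaving = 0; resistances in Ω):
  Node 1: (V_1 - 9)/300 + (V_1 - 0)/40 = 0
Collecting terms: 0.02833 × V_1 = 0.03  =>  V_1 = 1.059 V
Part 1:
  Read off the nodal solution: V_1 = 1.059 V
Part 2:
  I_R1 = (V_0 - V_1)/R1 = (9 - 1.059)/300 = 0.02647 A
  Magnitude: I_R1 = 0.02647 A
Part 3:
  I_R1 = (V_0 - V_1)/R1 = (9 - 1.059)/300 = 0.02647 A
  P_R1 = I_R1² × R1 = (0.02647)² × 300 = 0.2102 W

Final answers:
1. V_1 = 1.059 V
2. I_R1 = 0.02647 A
3. P_R1 = 0.2102 W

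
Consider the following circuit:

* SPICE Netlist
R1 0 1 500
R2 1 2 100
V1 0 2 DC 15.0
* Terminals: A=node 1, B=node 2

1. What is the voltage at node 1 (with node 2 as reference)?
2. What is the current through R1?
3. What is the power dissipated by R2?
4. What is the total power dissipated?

Nodal analysis, taking node 2 as the 0 V reference.
Source V1 fixes V_0 = 15 V.
KCL at each unknown node (sum of currents leaving = 0; resistances in Ω):
  Node 1: (V_1 - 15)/500 + (V_1 - 0)/100 = 0
Collecting terms: 0.012 × V_1 = 0.03  =>  V_1 = 2.5 V
Part 1:
  Read off the nodal solution: V_1 = 2.5 V
Part 2:
  I_R1 = (V_0 - V_1)/R1 = (15 - 2.5)/500 = 0.025 A
  Magnitude: I_R1 = 0.025 A
Part 3:
  I_R2 = (V_1 - V_2)/R2 = (2.5 - 0)/100 = 0.025 A
  P_R2 = I_R2² × R2 = (0.025)² × 100 = 0.0625 W
Part 4:
  Power in each resistor, P = (ΔV)²/R:
    P_R1 = (15 - 2.5)²/500 = 0.3125 W
    P_R2 = (2.5 - 0)²/100 = 0.0625 W
  P_total = P_R1 + P_R2 = 0.375 W

Final answers:
1. V_1 = 2.5 V
2. I_R1 = 0.025 A
3. P_R2 = 0.0625 W
4. P_total = 0.375 W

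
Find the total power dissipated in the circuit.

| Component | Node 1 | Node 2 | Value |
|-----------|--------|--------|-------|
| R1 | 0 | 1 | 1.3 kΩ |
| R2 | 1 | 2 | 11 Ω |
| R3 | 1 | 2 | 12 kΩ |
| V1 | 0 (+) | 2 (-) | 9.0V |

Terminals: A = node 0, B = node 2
Nodal analysis, taking node 2 as the 0 V reference.
Source V1 fixes V_0 = 9 V.
KCL at each unknown node (sum of currents leaving = 0; resistances in Ω):
  Node 1: (V_1 - 9)/1300 + (V_1 - 0)/11 + (V_1 - 0)/12000 = 0
Collecting terms: 0.09176 × V_1 = 0.006923  =>  V_1 = 0.07545 V
Power in each resistor, P = (ΔV)²/R:
  P_R1 = (9 - 0.07545)²/1300 = 0.06127 W
  P_R2 = (0.07545 - 0)²/11 = 0.0005175 W
  P_R3 = (0.07545 - 0)²/12000 = 0.0000004743 W
P_total = P_R1 + P_R2 + P_R3 = 0.06179 W

Final answer: 0.06179 W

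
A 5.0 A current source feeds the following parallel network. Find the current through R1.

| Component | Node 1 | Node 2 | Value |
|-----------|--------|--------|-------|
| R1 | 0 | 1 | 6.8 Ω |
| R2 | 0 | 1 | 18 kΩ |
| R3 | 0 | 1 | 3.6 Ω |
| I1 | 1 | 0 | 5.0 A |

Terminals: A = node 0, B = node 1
All resistors sit directly between nodes 0 and 1, so they are in parallel and share one voltage V; the full source current 5 A splits among them.
1/R_par = 1/6.8 + 1/18000 + 1/3.6 = 0.4249 S  =>  R_par = 2.354 Ω
V = I × R_par = 5 × 2.354 = 11.77 V
I_R1 = V/R1 = 11.77/6.8 = 1.731 A

Final answer: 1.731 A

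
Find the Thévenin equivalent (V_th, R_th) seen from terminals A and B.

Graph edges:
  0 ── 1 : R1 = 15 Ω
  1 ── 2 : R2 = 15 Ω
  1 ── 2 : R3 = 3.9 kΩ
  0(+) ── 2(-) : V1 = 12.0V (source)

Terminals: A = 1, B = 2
Step 1 — V_th is the open-circuit voltage V_A - V_B (nothing connected across the terminals).
Nodal analysis, taking node 2 as the 0 V reference.
Source V1 fixes V_0 = 12 V.
KCL at each unknown node (sum of currents leaving = 0; resistances in Ω):
  Node 1: (V_1 - 12)/15 + (V_1 - 0)/15 + (V_1 - 0)/3900 = 0
Collecting terms: 0.1336 × V_1 = 0.8  =>  V_1 = 5.988 V
V_th = V_1 - V_2 = 5.988 - 0 = 5.988 V
Step 2 — R_th: zero the source — replace V1 by a short circuit (node 2 merges into node 0) — and find the resistance seen between A (node 1) and B (node 0).
Reduce the network between node 1 (A) and node 0 (B) by series/parallel combination:
  Rp1 = R1 ‖ R2 ‖ R3 (parallel, all between nodes 0 and 1) = 1/(1/15 + 1/15 + 1/3900) = 7.486 Ω
R_th = 7.486 Ω

Final answer: V_th = 5.988 V, R_th = 7.486 Ω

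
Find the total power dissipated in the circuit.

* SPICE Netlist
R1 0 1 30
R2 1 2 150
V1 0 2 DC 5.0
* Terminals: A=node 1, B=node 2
Nodal analysis, taking node 2 as the 0 V reference.
Source V1 fixes V_0 = 5 V.
KCL at each unknown node (sum of currents leaving = 0; resistances in Ω):
  Node 1: (V_1 - 5)/30 + (V_1 - 0)/150 = 0
Collecting terms: 0.04 × V_1 = 0.1667  =>  V_1 = 4.167 V
Power in each resistor, P = (ΔV)²/R:
  P_R1 = (5 - 4.167)²/30 = 0.02315 W
  P_R2 = (4.167 - 0)²/150 = 0.1157 W
P_total = P_R1 + P_R2 = 0.1389 W

Final answer: 0.1389 W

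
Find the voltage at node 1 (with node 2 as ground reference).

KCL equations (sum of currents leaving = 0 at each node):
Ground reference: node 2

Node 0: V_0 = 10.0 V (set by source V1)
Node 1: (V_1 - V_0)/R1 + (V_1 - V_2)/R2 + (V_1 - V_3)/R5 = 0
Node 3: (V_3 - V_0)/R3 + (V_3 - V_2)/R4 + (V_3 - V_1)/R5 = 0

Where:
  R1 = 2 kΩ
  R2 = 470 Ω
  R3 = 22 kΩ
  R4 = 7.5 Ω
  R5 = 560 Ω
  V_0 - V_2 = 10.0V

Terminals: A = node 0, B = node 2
Nodal analysis, taking node 2 as the 0 V reference.
Source V1 fixes V_0 = 10 V.
KCL at each unknown node (sum of currents leaving = 0; resistances in Ω):
  Node 1: (V_1 - 10)/2000 + (V_1 - 0)/470 + (V_1 - V_3)/560 = 0
  Node 3: (V_3 - 10)/22000 + (V_3 - 0)/7.5 + (V_3 - V_1)/560 = 0
Collecting terms (coefficients in siemens):
  0.004413·V_1 - 0.001786·V_3 = 0.005
  0.1352·V_3 - 0.001786·V_1 = 0.0004545
Determinant D = (0.004413)(0.1352) - (-0.001786)(-0.001786) = 0.0005933
V_1 = [(0.005)(0.1352) - (-0.001786)(0.0004545)]/D = 1.14 V
V_3 = [(0.004413)(0.0004545) - (0.005)(-0.001786)]/D = 0.01843 V
The requested potential is V_1 = 1.14 V.

Final answer: V_1 = 1.14 V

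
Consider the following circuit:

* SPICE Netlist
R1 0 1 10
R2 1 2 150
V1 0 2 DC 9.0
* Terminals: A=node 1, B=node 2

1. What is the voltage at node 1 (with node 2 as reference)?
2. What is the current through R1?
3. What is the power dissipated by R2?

Nodal analysis, taking node 2 as the 0 V reference.
Source V1 fixes V_0 = 9 V.
KCL at each unknown node (sum of currents leaving = 0; resistances in Ω):
  Node 1: (V_1 - 9)/10 + (V_1 - 0)/150 = 0
Collecting terms: 0.1067 × V_1 = 0.9  =>  V_1 = 8.438 V
Part 1:
  Read off the nodal solution: V_1 = 8.438 V
Part 2:
  I_R1 = (V_0 - V_1)/R1 = (9 - 8.438)/10 = 0.05625 A
  Magnitude: I_R1 = 0.05625 A
Part 3:
  I_R2 = (V_1 - V_2)/R2 = (8.438 - 0)/150 = 0.05625 A
  P_R2 = I_R2² × R2 = (0.05625)² × 150 = 0.4746 W

Final answers:
1. V_1 = 8.438 V
2. I_R1 = 0.05625 A
3. P_R2 = 0.4746 W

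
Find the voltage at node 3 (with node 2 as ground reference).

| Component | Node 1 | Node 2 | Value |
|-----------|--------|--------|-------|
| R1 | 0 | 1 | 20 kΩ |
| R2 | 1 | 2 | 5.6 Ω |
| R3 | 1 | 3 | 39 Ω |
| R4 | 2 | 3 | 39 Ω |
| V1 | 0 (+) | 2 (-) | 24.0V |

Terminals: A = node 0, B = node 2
Nodal analysis, taking node 2 as the 0 V reference.
Source V1 fixes V_0 = 24 V.
KCL at each unknown node (sum of currents leaving = 0; resistances in Ω):
  Node 1: (V_1 - 24)/20000 + (V_1 - 0)/5.6 + (V_1 - V_3)/39 = 0
  Node 3: (V_3 - V_1)/39 + (V_3 - 0)/39 = 0
Collecting terms (coefficients in siemens):
  0.2043·V_1 - 0.02564·V_3 = 0.0012
  0.05128·V_3 - 0.02564·V_1 = 0
Determinant D = (0.2043)(0.05128) - (-0.02564)(-0.02564) = 0.009818
V_1 = [(0.0012)(0.05128) - (-0.02564)(0)]/D = 0.006268 V
V_3 = [(0.2043)(0) - (0.0012)(-0.02564)]/D = 0.003134 V
The requested potential is V_3 = 0.003134 V.

Final answer: V_3 = 0.003134 V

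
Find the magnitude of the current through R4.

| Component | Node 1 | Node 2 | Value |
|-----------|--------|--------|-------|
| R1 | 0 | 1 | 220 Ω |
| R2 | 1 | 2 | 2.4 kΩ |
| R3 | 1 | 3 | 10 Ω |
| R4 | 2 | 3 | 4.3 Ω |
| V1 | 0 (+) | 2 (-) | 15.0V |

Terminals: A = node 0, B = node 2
Nodal analysis, taking node 2 as the 0 V reference.
Source V1 fixes V_0 = 15 V.
KCL at each unknown node (sum of currents leaving = 0; resistances in Ω):
  Node 1: (V_1 - 15)/220 + (V_1 - 0)/2400 + (V_1 - V_3)/10 = 0
  Node 3: (V_3 - V_1)/10 + (V_3 - 0)/4.3 = 0
Collecting terms (coefficients in siemens):
  0.105·V_1 - 0.1·V_3 = 0.06818
  0.3326·V_3 - 0.1·V_1 = 0
Determinant D = (0.105)(0.3326) - (-0.1)(-0.1) = 0.02491
V_1 = [(0.06818)(0.3326) - (-0.1)(0)]/D = 0.9104 V
V_3 = [(0.105)(0) - (0.06818)(-0.1)]/D = 0.2738 V
I_R4 = (V_2 - V_3)/R4 = (0 - 0.2738)/4.3 = -0.06366 A
|I_R4| = 0.06366 A

Final answer: |I_R4| = 0.06366 A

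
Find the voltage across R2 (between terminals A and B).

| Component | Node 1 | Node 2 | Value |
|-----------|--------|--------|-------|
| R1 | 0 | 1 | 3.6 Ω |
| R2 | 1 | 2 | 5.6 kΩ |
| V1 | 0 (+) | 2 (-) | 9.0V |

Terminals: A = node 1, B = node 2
R1 and R2 are in series across V1 (node 0 → node 1 → node 2), and the output A–B is taken across R2, so this is a voltage divider.
Series current: I = V1/(R1 + R2) = 9/(3.6 + 5600) = 9/5604 = 0.001606 A
V_R2 = I × R2 = V1 × R2/(R1 + R2) = 9 × 5600/5604 = 8.994 V

Final answer: 8.994 V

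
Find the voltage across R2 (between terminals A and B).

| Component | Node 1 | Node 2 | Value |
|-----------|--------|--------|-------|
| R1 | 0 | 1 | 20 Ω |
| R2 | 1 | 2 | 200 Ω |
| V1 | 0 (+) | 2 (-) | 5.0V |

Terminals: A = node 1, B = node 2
R1 and R2 are in series across V1 (node 0 → node 1 → node 2), and the output A–B is taken across R2, so this is a voltage divider.
Series current: I = V1/(R1 + R2) = 5/(20 + 200) = 5/220 = 0.02273 A
V_R2 = I × R2 = V1 × R2/(R1 + R2) = 5 × 200/220 = 4.545 V

Final answer: 4.545 V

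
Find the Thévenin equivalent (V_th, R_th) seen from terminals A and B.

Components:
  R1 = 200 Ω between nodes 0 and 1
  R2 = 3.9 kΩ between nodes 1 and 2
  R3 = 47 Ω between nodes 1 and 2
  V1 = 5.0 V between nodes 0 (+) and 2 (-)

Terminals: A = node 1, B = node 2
Step 1 — V_th is the open-circuit voltage V_A - V_B (nothing connected across the terminals).
Nodal analysis, taking node 2 as the 0 V reference.
Source V1 fixes V_0 = 5 V.
KCL at each unknown node (sum of currents leaving = 0; resistances in Ω):
  Node 1: (V_1 - 5)/200 + (V_1 - 0)/3900 + (V_1 - 0)/47 = 0
Collecting terms: 0.02653 × V_1 = 0.025  =>  V_1 = 0.9422 V
V_th = V_1 - V_2 = 0.9422 - 0 = 0.9422 V
Step 2 — R_th: zero the source — replace V1 by a short circuit (node 2 merges into node 0) — and find the resistance seen between A (node 1) and B (node 0).
Reduce the network between node 1 (A) and node 0 (B) by series/parallel combination:
  Rp1 = R1 ‖ R2 ‖ R3 (parallel, all between nodes 0 and 1) = 1/(1/200 + 1/3900 + 1/47) = 37.69 Ω
R_th = 37.69 Ω

Final answer: V_th = 0.9422 V, R_th = 37.69 Ω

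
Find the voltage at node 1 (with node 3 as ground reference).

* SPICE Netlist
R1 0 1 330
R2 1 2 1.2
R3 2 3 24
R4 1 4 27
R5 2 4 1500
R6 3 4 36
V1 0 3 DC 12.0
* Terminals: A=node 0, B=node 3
Nodal analysis, taking node 3 as the 0 V reference.
Source V1 fixes V_0 = 12 V.
KCL at each unknown node (sum of currents leaving = 0; resistances in Ω):
  Node 1: (V_1 - 12)/330 + (V_1 - V_2)/1.2 + (V_1 - V_4)/27 = 0
  Node 2: (V_2 - V_1)/1.2 + (V_2 - 0)/24 + (V_2 - V_4)/1500 = 0
  Node 4: (V_4 - V_1)/27 + (V_4 - V_2)/1500 + (V_4 - 0)/36 = 0
Collecting terms (coefficients in siemens):
  0.8734·V_1 - 0.8333·V_2 - 0.03704·V_4 = 0.03636
  0.8757·V_2 - 0.8333·V_1 - 0.0006667·V_4 = 0
  0.06548·V_4 - 0.03704·V_1 - 0.0006667·V_2 = 0
Solving these 3 simultaneous equations (Gaussian elimination) gives:
  V_1 = 0.6197 V, V_2 = 0.59 V, V_4 = 0.3565 V
The requested potential is V_1 = 0.6197 V.

Final answer: V_1 = 0.6197 V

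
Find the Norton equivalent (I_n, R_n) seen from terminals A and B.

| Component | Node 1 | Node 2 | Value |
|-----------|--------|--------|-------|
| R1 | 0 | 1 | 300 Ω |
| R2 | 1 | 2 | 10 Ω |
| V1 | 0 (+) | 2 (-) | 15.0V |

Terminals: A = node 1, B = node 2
Find the Thévenin equivalent first; then I_n = V_th/R_th and R_n = R_th.
Step 1 — V_th is the open-circuit voltage V_A - V_B (nothing connected across the terminals).
Nodal analysis, taking node 2 as the 0 V reference.
Source V1 fixes V_0 = 15 V.
KCL at each unknown node (sum of currents leaving = 0; resistances in Ω):
  Node 1: (V_1 - 15)/300 + (V_1 - 0)/10 = 0
Collecting terms: 0.1033 × V_1 = 0.05  =>  V_1 = 0.4839 V
V_th = V_1 - V_2 = 0.4839 - 0 = 0.4839 V
Step 2 — R_th: zero the source — replace V1 by a short circuit (node 2 merges into node 0) — and find the resistance seen between A (node 1) and B (node 0).
Reduce the network between node 1 (A) and node 0 (B) by series/parallel combination:
  Rp1 = R1 ‖ R2 (parallel, both between nodes 0 and 1) = 1/(1/300 + 1/10) = 9.677 Ω
R_th = 9.677 Ω
I_n = V_th/R_th = 0.4839/9.677 = 0.05 A, and R_n = R_th = 9.677 Ω

Final answer: I_n = 0.05 A, R_n = 9.677 Ω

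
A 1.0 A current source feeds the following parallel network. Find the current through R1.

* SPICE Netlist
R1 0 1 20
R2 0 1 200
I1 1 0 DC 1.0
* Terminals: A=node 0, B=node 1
All resistors sit directly between nodes 0 and 1, so they are in parallel and share one voltage V; the full source current 1 A splits among them.
1/R_par = 1/20 + 1/200 = 0.055 S  =>  R_par = 18.18 Ω
V = I × R_par = 1 × 18.18 = 18.18 V
I_R1 = V/R1 = 18.18/20 = 0.9091 A

Final answer: 0.9091 A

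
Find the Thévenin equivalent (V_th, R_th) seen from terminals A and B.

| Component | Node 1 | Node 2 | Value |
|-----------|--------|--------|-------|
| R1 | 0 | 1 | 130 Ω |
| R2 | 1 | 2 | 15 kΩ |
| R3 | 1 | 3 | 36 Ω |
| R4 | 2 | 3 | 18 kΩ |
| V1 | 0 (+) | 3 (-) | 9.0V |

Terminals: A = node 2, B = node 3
Step 1 — V_th is the open-circuit voltage V_A - V_B (nothing connected across the terminals).
Nodal analysis, taking node 3 as the 0 V reference.
Source V1 fixes V_0 = 9 V.
KCL at each unknown node (sum of currents leaving = 0; resistances in Ω):
  Node 1: (V_1 - 9)/130 + (V_1 - V_2)/15000 + (V_1 - 0)/36 = 0
  Node 2: (V_2 - V_1)/15000 + (V_2 - 0)/18000 = 0
Collecting terms (coefficients in siemens):
  0.03554·V_1 - 0.00006667·V_2 = 0.06923
  0.0001222·V_2 - 0.00006667·V_1 = 0
Determinant D = (0.03554)(0.0001222) - (-0.00006667)(-0.00006667) = 0.000004339
V_1 = [(0.06923)(0.0001222) - (-0.00006667)(0)]/D = 1.95 V
V_2 = [(0.03554)(0) - (0.06923)(-0.00006667)]/D = 1.064 V
V_th = V_2 - V_3 = 1.064 - 0 = 1.064 V
Step 2 — R_th: zero the source — replace V1 by a short circuit (node 3 merges into node 0) — and find the resistance seen between A (node 2) and B (node 0).
Reduce the network between node 2 (A) and node 0 (B) by series/parallel combination:
  Rp1 = R1 ‖ R3 (parallel, both between nodes 0 and 1) = 1/(1/130 + 1/36) = 28.19 Ω
  Rs1 = R2 + Rp1 (series, joined only at node 1) = 15000 + 28.19 = 15030 Ω
  Rp2 = R4 ‖ Rs1 (parallel, both between nodes 0 and 2) = 1/(1/18000 + 1/15030) = 8190 Ω
R_th = 8.19 kΩ

Final answer: V_th = 1.064 V, R_th = 8.19 kΩ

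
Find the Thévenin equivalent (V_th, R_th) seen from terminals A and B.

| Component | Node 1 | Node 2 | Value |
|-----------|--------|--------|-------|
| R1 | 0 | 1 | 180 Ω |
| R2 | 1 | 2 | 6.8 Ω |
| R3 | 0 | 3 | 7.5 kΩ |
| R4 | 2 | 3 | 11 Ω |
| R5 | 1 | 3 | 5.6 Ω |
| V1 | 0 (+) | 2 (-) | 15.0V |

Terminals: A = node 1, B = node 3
Step 1 — V_th is the open-circuit voltage V_A - V_B (nothing connected across the terminals).
Nodal analysis, taking node 2 as the 0 V reference.
Source V1 fixes V_0 = 15 V.
KCL at each unknown node (sum of currents leaving = 0; resistances in Ω):
  Node 1: (V_1 - 15)/180 + (V_1 - 0)/6.8 + (V_1 - V_3)/5.6 = 0
  Node 3: (V_3 - 15)/7500 + (V_3 - 0)/11 + (V_3 - V_1)/5.6 = 0
Collecting terms (coefficients in siemens):
  0.3312·V_1 - 0.1786·V_3 = 0.08333
  0.2696·V_3 - 0.1786·V_1 = 0.002
Determinant D = (0.3312)(0.2696) - (-0.1786)(-0.1786) = 0.0574
V_1 = [(0.08333)(0.2696) - (-0.1786)(0.002)]/D = 0.3976 V
V_3 = [(0.3312)(0.002) - (0.08333)(-0.1786)]/D = 0.2708 V
V_th = V_1 - V_3 = 0.3976 - 0.2708 = 0.1268 V
Step 2 — R_th: zero the source — replace V1 by a short circuit (node 2 merges into node 0) — and find the resistance seen between A (node 1) and B (node 3).
Reduce the network between node 1 (A) and node 3 (B) by series/parallel combination:
  Rp1 = R1 ‖ R2 (parallel, both between nodes 0 and 1) = 1/(1/180 + 1/6.8) = 6.552 Ω
  Rp2 = R3 ‖ R4 (parallel, both between nodes 0 and 3) = 1/(1/7500 + 1/11) = 10.98 Ω
  Rs1 = Rp1 + Rp2 (series, joined only at node 0) = 6.552 + 10.98 = 17.54 Ω
  Rp3 = R5 ‖ Rs1 (parallel, both between nodes 1 and 3) = 1/(1/5.6 + 1/17.54) = 4.245 Ω
R_th = 4.245 Ω

Final answer: V_th = 0.1268 V, R_th = 4.245 Ω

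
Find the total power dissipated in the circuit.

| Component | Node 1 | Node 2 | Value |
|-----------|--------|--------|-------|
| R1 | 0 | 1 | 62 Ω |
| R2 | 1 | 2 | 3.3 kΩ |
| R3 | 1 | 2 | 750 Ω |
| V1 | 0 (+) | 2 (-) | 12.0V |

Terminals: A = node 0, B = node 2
Nodal analysis, taking node 2 as the 0 V reference.
Source V1 fixes V_0 = 12 V.
KCL at each unknown node (sum of currents leaving = 0; resistances in Ω):
  Node 1: (V_1 - 12)/62 + (V_1 - 0)/3300 + (V_1 - 0)/750 = 0
Collecting terms: 0.01777 × V_1 = 0.1935  =>  V_1 = 10.89 V
Power in each resistor, P = (ΔV)²/R:
  P_R1 = (12 - 10.89)²/62 = 0.01971 W
  P_R2 = (10.89 - 0)²/3300 = 0.03597 W
  P_R3 = (10.89 - 0)²/750 = 0.1583 W
P_total = P_R1 + P_R2 + P_R3 = 0.2139 W

Final answer: 0.2139 W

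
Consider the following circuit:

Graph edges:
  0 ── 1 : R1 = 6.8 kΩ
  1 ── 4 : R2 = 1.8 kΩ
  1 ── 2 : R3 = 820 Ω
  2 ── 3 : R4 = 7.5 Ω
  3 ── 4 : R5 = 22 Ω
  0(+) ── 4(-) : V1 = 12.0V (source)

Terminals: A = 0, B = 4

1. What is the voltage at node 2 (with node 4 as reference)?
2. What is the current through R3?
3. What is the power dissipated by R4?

Nodal analysis, taking node 4 as the 0 V reference.
Source V1 fixes V_0 = 12 V.
KCL at each unknown node (sum of currents leaving = 0; resistances in Ω):
  Node 1: (V_1 - 12)/6800 + (V_1 - 0)/1800 + (V_1 - V_2)/820 = 0
  Node 2: (V_2 - V_1)/820 + (V_2 - V_3)/7.5 = 0
  Node 3: (V_3 - V_2)/7.5 + (V_3 - 0)/22 = 0
Collecting terms (coefficients in siemens):
  0.001922·V_1 - 0.00122·V_2 = 0.001765
  0.1346·V_2 - 0.00122·V_1 - 0.1333·V_3 = 0
  0.1788·V_3 - 0.1333·V_2 = 0
Solving these 3 simultaneous equations (Gaussian elimination) gives:
  V_1 = 0.9388 V, V_2 = 0.0326 V, V_3 = 0.02431 V
Part 1:
  Read off the nodal solution: V_2 = 0.0326 V
Part 2:
  I_R3 = (V_1 - V_2)/R3 = (0.9388 - 0.0326)/820 = 0.001105 A
  Magnitude: I_R3 = 0.001105 A
Part 3:
  I_R4 = (V_2 - V_3)/R4 = (0.0326 - 0.02431)/7.5 = 0.001105 A
  P_R4 = I_R4² × R4 = (0.001105)² × 7.5 = 0.000009159 W

Final answers:
1. V_2 = 0.0326 V
2. I_R3 = 0.001105 A
3. P_R4 = 9.159e-06 W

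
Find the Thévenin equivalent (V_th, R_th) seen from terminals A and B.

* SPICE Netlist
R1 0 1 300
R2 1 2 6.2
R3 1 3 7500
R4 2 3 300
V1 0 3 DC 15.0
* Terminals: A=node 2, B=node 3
Step 1 — V_th is the open-circuit voltage V_A - V_B (nothing connected across the terminals).
Nodal analysis, taking node 3 as the 0 V reference.
Source V1 fixes V_0 = 15 V.
KCL at each unknown node (sum of currents leaving = 0; resistances in Ω):
  Node 1: (V_1 - 15)/300 + (V_1 - V_2)/6.2 + (V_1 - 0)/7500 = 0
  Node 2: (V_2 - V_1)/6.2 + (V_2 - 0)/300 = 0
Collecting terms (coefficients in siemens):
  0.1648·V_1 - 0.1613·V_2 = 0.05
  0.1646·V_2 - 0.1613·V_1 = 0
Determinant D = (0.1648)(0.1646) - (-0.1613)(-0.1613) = 0.001108
V_1 = [(0.05)(0.1646) - (-0.1613)(0)]/D = 7.427 V
V_2 = [(0.1648)(0) - (0.05)(-0.1613)]/D = 7.276 V
V_th = V_2 - V_3 = 7.276 - 0 = 7.276 V
Step 2 — R_th: zero the source — replace V1 by a short circuit (node 3 merges into node 0) — and find the resistance seen between A (node 2) and B (node 0).
Reduce the network between node 2 (A) and node 0 (B) by series/parallel combination:
  Rp1 = R1 ‖ R3 (parallel, both between nodes 0 and 1) = 1/(1/300 + 1/7500) = 288.5 Ω
  Rs1 = R2 + Rp1 (series, joined only at node 1) = 6.2 + 288.5 = 294.7 Ω
  Rp2 = R4 ‖ Rs1 (parallel, both between nodes 0 and 2) = 1/(1/300 + 1/294.7) = 148.7 Ω
R_th = 148.7 Ω

Final answer: V_th = 7.276 V, R_th = 148.7 Ω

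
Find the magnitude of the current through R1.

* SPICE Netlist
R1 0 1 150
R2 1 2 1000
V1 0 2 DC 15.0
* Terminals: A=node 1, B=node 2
Nodal analysis, taking node 2 as the 0 V reference.
Source V1 fixes V_0 = 15 V.
KCL at each unknown node (sum of currents leaving = 0; resistances in Ω):
  Node 1: (V_1 - 15)/150 + (V_1 - 0)/1000 = 0
Collecting terms: 0.007667 × V_1 = 0.1  =>  V_1 = 13.04 V
I_R1 = (V_0 - V_1)/R1 = (15 - 13.04)/150 = 0.01304 A
|I_R1| = 0.01304 A

Final answer: |I_R1| = 0.01304 A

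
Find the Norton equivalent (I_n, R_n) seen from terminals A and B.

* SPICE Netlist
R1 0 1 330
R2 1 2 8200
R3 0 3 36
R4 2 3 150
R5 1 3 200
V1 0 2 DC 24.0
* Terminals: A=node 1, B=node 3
Find the Thévenin equivalent first; then I_n = V_th/R_th and R_n = R_th.
Step 1 — V_th is the open-circuit voltage V_A - V_B (nothing connected across the terminals).
Nodal analysis, taking node 2 as the 0 V reference.
Source V1 fixes V_0 = 24 V.
KCL at each unknown node (sum of currents leaving = 0; resistances in Ω):
  Node 1: (V_1 - 24)/330 + (V_1 - 0)/8200 + (V_1 - V_3)/200 = 0
  Node 3: (V_3 - 24)/36 + (V_3 - 0)/150 + (V_3 - V_1)/200 = 0
Collecting terms (coefficients in siemens):
  0.008152·V_1 - 0.005·V_3 = 0.07273
  0.03944·V_3 - 0.005·V_1 = 0.6667
Determinant D = (0.008152)(0.03944) - (-0.005)(-0.005) = 0.0002966
V_1 = [(0.07273)(0.03944) - (-0.005)(0.6667)]/D = 20.91 V
V_3 = [(0.008152)(0.6667) - (0.07273)(-0.005)]/D = 19.55 V
V_th = V_1 - V_3 = 20.91 - 19.55 = 1.361 V
Step 2 — R_th: zero the source — replace V1 by a short circuit (node 2 merges into node 0) — and find the resistance seen between A (node 1) and B (node 3).
Reduce the network between node 1 (A) and node 3 (B) by series/parallel combination:
  Rp1 = R1 ‖ R2 (parallel, both between nodes 0 and 1) = 1/(1/330 + 1/8200) = 317.2 Ω
  Rp2 = R3 ‖ R4 (parallel, both between nodes 0 and 3) = 1/(1/36 + 1/150) = 29.03 Ω
  Rs1 = Rp1 + Rp2 (series, joined only at node 0) = 317.2 + 29.03 = 346.3 Ω
  Rp3 = R5 ‖ Rs1 (parallel, both between nodes 1 and 3) = 1/(1/200 + 1/346.3) = 126.8 Ω
R_th = 126.8 Ω
I_n = V_th/R_th = 1.361/126.8 = 0.01073 A, and R_n = R_th = 126.8 Ω

Final answer: I_n = 0.01073 A, R_n = 126.8 Ω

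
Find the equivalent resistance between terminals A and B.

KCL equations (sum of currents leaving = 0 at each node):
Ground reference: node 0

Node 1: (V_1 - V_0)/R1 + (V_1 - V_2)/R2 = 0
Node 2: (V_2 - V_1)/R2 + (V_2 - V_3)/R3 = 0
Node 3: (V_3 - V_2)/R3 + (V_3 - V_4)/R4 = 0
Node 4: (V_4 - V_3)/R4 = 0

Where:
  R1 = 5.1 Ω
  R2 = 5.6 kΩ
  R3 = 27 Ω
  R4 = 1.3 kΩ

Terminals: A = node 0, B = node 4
Reduce the network between node 0 (A) and node 4 (B) by series/parallel combination:
  Rs1 = R1 + R2 (series, joined only at node 1) = 5.1 + 5600 = 5605 Ω
  Rs2 = R3 + Rs1 (series, joined only at node 2) = 27 + 5605 = 5632 Ω
  Rs3 = R4 + Rs2 (series, joined only at node 3) = 1300 + 5632 = 6932 Ω
R_eq = 6.932 kΩ

Final answer: 6.932 kΩ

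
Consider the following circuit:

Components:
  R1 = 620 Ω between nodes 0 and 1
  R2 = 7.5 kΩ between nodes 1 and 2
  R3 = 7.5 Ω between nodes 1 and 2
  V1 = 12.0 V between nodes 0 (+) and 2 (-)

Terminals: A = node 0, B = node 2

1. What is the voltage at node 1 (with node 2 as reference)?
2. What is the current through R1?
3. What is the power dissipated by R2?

Nodal analysis, taking node 2 as the 0 V reference.
Source V1 fixes V_0 = 12 V.
KCL at each unknown node (sum of currents leaving = 0; resistances in Ω):
  Node 1: (V_1 - 12)/620 + (V_1 - 0)/7500 + (V_1 - 0)/7.5 = 0
Collecting terms: 0.1351 × V_1 = 0.01935  =>  V_1 = 0.1433 V
Part 1:
  Read off the nodal solution: V_1 = 0.1433 V
Part 2:
  I_R1 = (V_0 - V_1)/R1 = (12 - 0.1433)/620 = 0.01912 A
  Magnitude: I_R1 = 0.01912 A
Part 3:
  I_R2 = (V_1 - V_2)/R2 = (0.1433 - 0)/7500 = 0.0000191 A
  P_R2 = I_R2² × R2 = (0.0000191)² × 7500 = 0.000002737 W

Final answers:
1. V_1 = 0.1433 V
2. I_R1 = 0.01912 A
3. P_R2 = 2.737e-06 W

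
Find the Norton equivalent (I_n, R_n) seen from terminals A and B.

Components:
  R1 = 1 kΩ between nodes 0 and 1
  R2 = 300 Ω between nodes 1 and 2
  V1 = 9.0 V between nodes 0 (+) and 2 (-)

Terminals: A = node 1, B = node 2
Find the Thévenin equivalent first; then I_n = V_th/R_th and R_n = R_th.
Step 1 — V_th is the open-circuit voltage V_A - V_B (nothing connected across the terminals).
Nodal analysis, taking node 2 as the 0 V reference.
Source V1 fixes V_0 = 9 V.
KCL at each unknown node (sum of currents leaving = 0; resistances in Ω):
  Node 1: (V_1 - 9)/1000 + (V_1 - 0)/300 = 0
Collecting terms: 0.004333 × V_1 = 0.009  =>  V_1 = 2.077 V
V_th = V_1 - V_2 = 2.077 - 0 = 2.077 V
Step 2 — R_th: zero the source — replace V1 by a short circuit (node 2 merges into node 0) — and find the resistance seen between A (node 1) and B (node 0).
Reduce the network between node 1 (A) and node 0 (B) by series/parallel combination:
  Rp1 = R1 ‖ R2 (parallel, both between nodes 0 and 1) = 1/(1/1000 + 1/300) = 230.8 Ω
R_th = 230.8 Ω
I_n = V_th/R_th = 2.077/230.8 = 0.009 A, and R_n = R_th = 230.8 Ω

Final answer: I_n = 0.009 A, R_n = 230.8 Ω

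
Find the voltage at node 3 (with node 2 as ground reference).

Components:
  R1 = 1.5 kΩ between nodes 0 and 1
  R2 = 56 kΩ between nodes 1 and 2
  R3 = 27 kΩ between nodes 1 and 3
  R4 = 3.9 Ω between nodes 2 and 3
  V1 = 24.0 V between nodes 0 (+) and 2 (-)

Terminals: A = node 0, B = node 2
Nodal analysis, taking node 2 as the 0 V reference.
Source V1 fixes V_0 = 24 V.
KCL at each unknown node (sum of currents leaving = 0; resistances in Ω):
  Node 1: (V_1 - 24)/1500 + (V_1 - 0)/56000 + (V_1 - V_3)/27000 = 0
  Node 3: (V_3 - V_1)/27000 + (V_3 - 0)/3.9 = 0
Collecting terms (coefficients in siemens):
  0.0007216·V_1 - 0.00003704·V_3 = 0.016
  0.2564·V_3 - 0.00003704·V_1 = 0
Determinant D = (0.0007216)(0.2564) - (-0.00003704)(-0.00003704) = 0.000185
V_1 = [(0.016)(0.2564) - (-0.00003704)(0)]/D = 22.17 V
V_3 = [(0.0007216)(0) - (0.016)(-0.00003704)]/D = 0.003202 V
The requested potential is V_3 = 0.003202 V.

Final answer: V_3 = 0.003202 V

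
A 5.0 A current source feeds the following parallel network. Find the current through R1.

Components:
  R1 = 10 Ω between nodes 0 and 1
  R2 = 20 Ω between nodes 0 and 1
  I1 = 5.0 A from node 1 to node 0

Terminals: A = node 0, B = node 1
All resistors sit directly between nodes 0 and 1, so they are in parallel and share one voltage V; the full source current 5 A splits among them.
1/R_par = 1/10 + 1/20 = 0.15 S  =>  R_par = 6.667 Ω
V = I × R_par = 5 × 6.667 = 33.33 V
I_R1 = V/R1 = 33.33/10 = 3.333 A

Final answer: 3.333 A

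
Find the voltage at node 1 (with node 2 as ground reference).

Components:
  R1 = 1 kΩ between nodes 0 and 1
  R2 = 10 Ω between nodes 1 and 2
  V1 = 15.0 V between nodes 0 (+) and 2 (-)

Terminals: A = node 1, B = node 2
Nodal analysis, taking node 2 as the 0 V reference.
Source V1 fixes V_0 = 15 V.
KCL at each unknown node (sum of currents leaving = 0; resistances in Ω):
  Node 1: (V_1 - 15)/1000 + (V_1 - 0)/10 = 0
Collecting terms: 0.101 × V_1 = 0.015  =>  V_1 = 0.1485 V
The requested potential is V_1 = 0.1485 V.

Final answer: V_1 = 0.1485 V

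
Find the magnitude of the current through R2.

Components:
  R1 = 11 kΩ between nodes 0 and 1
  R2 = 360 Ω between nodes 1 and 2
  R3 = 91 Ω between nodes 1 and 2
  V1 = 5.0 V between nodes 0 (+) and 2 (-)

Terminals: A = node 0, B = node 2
Nodal analysis, taking node 2 as the 0 V reference.
Source V1 fixes V_0 = 5 V.
KCL at each unknown node (sum of currents leaving = 0; resistances in Ω):
  Node 1: (V_1 - 5)/11000 + (V_1 - 0)/360 + (V_1 - 0)/91 = 0
Collecting terms: 0.01386 × V_1 = 0.0004545  =>  V_1 = 0.0328 V
I_R2 = (V_1 - V_2)/R2 = (0.0328 - 0)/360 = 0.00009111 A
|I_R2| = 0.00009111 A

Final answer: |I_R2| = 9.111e-05 A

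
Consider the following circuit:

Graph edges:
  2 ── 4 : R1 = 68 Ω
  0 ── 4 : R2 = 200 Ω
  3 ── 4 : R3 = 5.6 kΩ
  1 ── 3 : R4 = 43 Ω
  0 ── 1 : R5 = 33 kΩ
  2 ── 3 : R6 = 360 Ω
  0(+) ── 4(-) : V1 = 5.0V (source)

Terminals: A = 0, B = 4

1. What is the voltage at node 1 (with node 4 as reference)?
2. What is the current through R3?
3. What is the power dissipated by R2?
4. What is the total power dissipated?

Nodal analysis, taking node 4 as the 0 V reference.
Source V1 fixes V_0 = 5 V.
KCL at each unknown node (sum of currents leaving = 0; resistances in Ω):
  Node 1: (V_1 - V_3)/43 + (V_1 - 5)/33000 = 0
  Node 2: (V_2 - 0)/68 + (V_2 - V_3)/360 = 0
  Node 3: (V_3 - 0)/5600 + (V_3 - V_1)/43 + (V_3 - V_2)/360 = 0
Collecting terms (coefficients in siemens):
  0.02329·V_1 - 0.02326·V_3 = 0.0001515
  0.01748·V_2 - 0.002778·V_3 = 0
  0.02621·V_3 - 0.02326·V_1 - 0.002778·V_2 = 0
Solving these 3 simultaneous equations (Gaussian elimination) gives:
  V_1 = 0.06588 V, V_2 = 0.009445 V, V_3 = 0.05945 V
Part 1:
  Read off the nodal solution: V_1 = 0.06588 V
Part 2:
  I_R3 = (V_3 - V_4)/R3 = (0.05945 - 0)/5600 = 0.00001062 A
  Magnitude: I_R3 = 0.00001062 A
Part 3:
  I_R2 = (V_0 - V_4)/R2 = (5 - 0)/200 = 0.025 A
  P_R2 = I_R2² × R2 = (0.025)² × 200 = 0.125 W
Part 4:
  Power in each resistor, P = (ΔV)²/R:
    P_R1 = (0.009445 - 0)²/68 = 0.000001312 W
    P_R2 = (5 - 0)²/200 = 0.125 W
    P_R3 = (0.05945 - 0)²/5600 = 0.0000006311 W
    P_R4 = (0.06588 - 0.05945)²/43 = 0.0000009613 W
    P_R5 = (5 - 0.06588)²/33000 = 0.0007377 W
    P_R6 = (0.009445 - 0.05945)²/360 = 0.000006946 W
  P_total = P_R1 + P_R2 + P_R3 + P_R4 + P_R5 + P_R6 = 0.1257 W

Final answers:
1. V_1 = 0.06588 V
2. I_R3 = 1.062e-05 A
3. P_R2 = 0.125 W
4. P_total = 0.1257 W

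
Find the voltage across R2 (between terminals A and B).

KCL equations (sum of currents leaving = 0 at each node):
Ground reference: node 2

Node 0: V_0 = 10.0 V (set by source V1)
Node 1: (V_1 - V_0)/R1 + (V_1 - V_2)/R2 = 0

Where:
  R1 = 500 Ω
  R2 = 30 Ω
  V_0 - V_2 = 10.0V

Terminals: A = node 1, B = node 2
R1 and R2 are in series across V1 (node 0 → node 1 → node 2), and the output A–B is taken across R2, so this is a voltage divider.
Series current: I = V1/(R1 + R2) = 10/(500 + 30) = 10/530 = 0.01887 A
V_R2 = I × R2 = V1 × R2/(R1 + R2) = 10 × 30/530 = 0.566 V

Final answer: 0.566 V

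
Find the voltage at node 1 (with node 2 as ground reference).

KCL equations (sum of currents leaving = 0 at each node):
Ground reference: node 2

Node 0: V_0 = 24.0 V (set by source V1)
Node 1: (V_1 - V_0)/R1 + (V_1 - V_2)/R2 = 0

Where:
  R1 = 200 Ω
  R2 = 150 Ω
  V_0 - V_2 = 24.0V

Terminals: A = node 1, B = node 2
Nodal analysis, taking node 2 as the 0 V reference.
Source V1 fixes V_0 = 24 V.
KCL at each unknown node (sum of currents leaving = 0; resistances in Ω):
  Node 1: (V_1 - 24)/200 + (V_1 - 0)/150 = 0
Collecting terms: 0.01167 × V_1 = 0.12  =>  V_1 = 10.29 V
The requested potential is V_1 = 10.29 V.

Final answer: V_1 = 10.29 V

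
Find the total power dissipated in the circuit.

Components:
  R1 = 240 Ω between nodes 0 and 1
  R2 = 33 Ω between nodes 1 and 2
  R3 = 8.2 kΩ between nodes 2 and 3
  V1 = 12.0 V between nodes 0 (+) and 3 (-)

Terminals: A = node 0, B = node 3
Nodal analysis, taking node 3 as the 0 V reference.
Source V1 fixes V_0 = 12 V.
KCL at each unknown node (sum of currents leaving = 0; resistances in Ω):
  Node 1: (V_1 - 12)/240 + (V_1 - V_2)/33 = 0
  Node 2: (V_2 - V_1)/33 + (V_2 - 0)/8200 = 0
Collecting terms (coefficients in siemens):
  0.03447·V_1 - 0.0303·V_2 = 0.05
  0.03042·V_2 - 0.0303·V_1 = 0
Determinant D = (0.03447)(0.03042) - (-0.0303)(-0.0303) = 0.0001305
V_1 = [(0.05)(0.03042) - (-0.0303)(0)]/D = 11.66 V
V_2 = [(0.03447)(0) - (0.05)(-0.0303)]/D = 11.61 V
Power in each resistor, P = (ΔV)²/R:
  P_R1 = (12 - 11.66)²/240 = 0.0004814 W
  P_R2 = (11.66 - 11.61)²/33 = 0.00006619 W
  P_R3 = (11.61 - 0)²/8200 = 0.01645 W
P_total = P_R1 + P_R2 + P_R3 = 0.017 W

Final answer: 0.017 W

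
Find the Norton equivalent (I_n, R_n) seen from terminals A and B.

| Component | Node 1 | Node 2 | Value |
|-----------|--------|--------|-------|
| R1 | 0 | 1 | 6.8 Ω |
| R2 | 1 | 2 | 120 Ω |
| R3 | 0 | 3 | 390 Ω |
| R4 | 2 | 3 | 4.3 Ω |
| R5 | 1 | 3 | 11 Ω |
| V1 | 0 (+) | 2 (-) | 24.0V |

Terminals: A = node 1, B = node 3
Find the Thévenin equivalent first; then I_n = V_th/R_th and R_n = R_th.
Step 1 — V_th is the open-circuit voltage V_A - V_B (nothing connected across the terminals).
Nodal analysis, taking node 2 as the 0 V reference.
Source V1 fixes V_0 = 24 V.
KCL at each unknown node (sum of currents leaving = 0; resistances in Ω):
  Node 1: (V_1 - 24)/6.8 + (V_1 - 0)/120 + (V_1 - V_3)/11 = 0
  Node 3: (V_3 - 24)/390 + (V_3 - 0)/4.3 + (V_3 - V_1)/11 = 0
Collecting terms (coefficients in siemens):
  0.2463·V_1 - 0.09091·V_3 = 3.529
  0.326·V_3 - 0.09091·V_1 = 0.06154
Determinant D = (0.2463)(0.326) - (-0.09091)(-0.09091) = 0.07204
V_1 = [(3.529)(0.326) - (-0.09091)(0.06154)]/D = 16.05 V
V_3 = [(0.2463)(0.06154) - (3.529)(-0.09091)]/D = 4.664 V
V_th = V_1 - V_3 = 16.05 - 4.664 = 11.39 V
Step 2 — R_th: zero the source — replace V1 by a short circuit (node 2 merges into node 0) — and find the resistance seen between A (node 1) and B (node 3).
Reduce the network between node 1 (A) and node 3 (B) by series/parallel combination:
  Rp1 = R1 ‖ R2 (parallel, both between nodes 0 and 1) = 1/(1/6.8 + 1/120) = 6.435 Ω
  Rp2 = R3 ‖ R4 (parallel, both between nodes 0 and 3) = 1/(1/390 + 1/4.3) = 4.253 Ω
  Rs1 = Rp1 + Rp2 (series, joined only at node 0) = 6.435 + 4.253 = 10.69 Ω
  Rp3 = R5 ‖ Rs1 (parallel, both between nodes 1 and 3) = 1/(1/11 + 1/10.69) = 5.421 Ω
R_th = 5.421 Ω
I_n = V_th/R_th = 11.39/5.421 = 2.101 A, and R_n = R_th = 5.421 Ω

Final answer: I_n = 2.101 A, R_n = 5.421 Ω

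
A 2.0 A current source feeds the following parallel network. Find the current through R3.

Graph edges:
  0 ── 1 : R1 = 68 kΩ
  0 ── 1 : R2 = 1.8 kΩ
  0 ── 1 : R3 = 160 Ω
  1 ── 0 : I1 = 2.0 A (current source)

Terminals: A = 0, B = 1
All resistors sit directly between nodes 0 and 1, so they are in parallel and share one voltage V; the full source current 2 A splits among them.
1/R_par = 1/68000 + 1/1800 + 1/160 = 0.00682 S  =>  R_par = 146.6 Ω
V = I × R_par = 2 × 146.6 = 293.2 V
I_R3 = V/R3 = 293.2/160 = 1.833 A

Final answer: 1.833 A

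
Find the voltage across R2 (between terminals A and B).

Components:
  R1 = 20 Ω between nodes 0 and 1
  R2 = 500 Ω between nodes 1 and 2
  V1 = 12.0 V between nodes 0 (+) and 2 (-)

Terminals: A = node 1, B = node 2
R1 and R2 are in series across V1 (node 0 → node 1 → node 2), and the output A–B is taken across R2, so this is a voltage divider.
Series current: I = V1/(R1 + R2) = 12/(20 + 500) = 12/520 = 0.02308 A
V_R2 = I × R2 = V1 × R2/(R1 + R2) = 12 × 500/520 = 11.54 V

Final answer: 11.54 V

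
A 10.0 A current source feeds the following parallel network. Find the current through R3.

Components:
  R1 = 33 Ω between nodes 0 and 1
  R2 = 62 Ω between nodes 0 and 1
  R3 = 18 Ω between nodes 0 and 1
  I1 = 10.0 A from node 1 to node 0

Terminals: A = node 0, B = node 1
All resistors sit directly between nodes 0 and 1, so they are in parallel and share one voltage V; the full source current 10 A splits among them.
1/R_par = 1/33 + 1/62 + 1/18 = 0.102 S  =>  R_par = 9.805 Ω
V = I × R_par = 10 × 9.805 = 98.05 V
I_R3 = V/R3 = 98.05/18 = 5.447 A

Final answer: 5.447 A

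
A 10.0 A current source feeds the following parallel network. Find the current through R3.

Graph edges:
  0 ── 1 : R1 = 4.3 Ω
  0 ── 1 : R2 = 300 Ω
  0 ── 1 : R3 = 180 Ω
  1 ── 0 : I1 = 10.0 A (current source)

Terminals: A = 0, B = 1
All resistors sit directly between nodes 0 and 1, so they are in parallel and share one voltage V; the full source current 10 A splits among them.
1/R_par = 1/4.3 + 1/300 + 1/180 = 0.2414 S  =>  R_par = 4.142 Ω
V = I × R_par = 10 × 4.142 = 41.42 V
I_R3 = V/R3 = 41.42/180 = 0.2301 A

Final answer: 0.2301 A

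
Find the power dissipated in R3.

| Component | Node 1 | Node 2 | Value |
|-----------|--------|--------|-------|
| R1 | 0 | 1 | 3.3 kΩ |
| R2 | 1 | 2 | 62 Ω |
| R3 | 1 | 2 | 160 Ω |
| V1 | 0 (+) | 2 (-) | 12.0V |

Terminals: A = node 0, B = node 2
Nodal analysis, taking node 2 as the 0 V reference.
Source V1 fixes V_0 = 12 V.
KCL at each unknown node (sum of currents leaving = 0; resistances in Ω):
  Node 1: (V_1 - 12)/3300 + (V_1 - 0)/62 + (V_1 - 0)/160 = 0
Collecting terms: 0.02268 × V_1 = 0.003636  =>  V_1 = 0.1603 V
I_R3 = (V_1 - V_2)/R3 = (0.1603 - 0)/160 = 0.001002 A
P_R3 = I_R3² × R3 = (0.001002)² × 160 = 0.0001606 W

Final answer: 0.0001606 W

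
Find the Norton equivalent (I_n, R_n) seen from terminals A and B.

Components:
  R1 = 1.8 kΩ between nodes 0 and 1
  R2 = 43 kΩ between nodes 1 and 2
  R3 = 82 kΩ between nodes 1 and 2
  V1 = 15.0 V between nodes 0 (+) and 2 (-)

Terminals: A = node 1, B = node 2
Find the Thévenin equivalent first; then I_n = V_th/R_th and R_n = R_th.
Step 1 — V_th is the open-circuit voltage V_A - V_B (nothing connected across the terminals).
Nodal analysis, taking node 2 as the 0 V reference.
Source V1 fixes V_0 = 15 V.
KCL at each unknown node (sum of currents leaving = 0; resistances in Ω):
  Node 1: (V_1 - 15)/1800 + (V_1 - 0)/43000 + (V_1 - 0)/82000 = 0
Collecting terms: 0.000591 × V_1 = 0.008333  =>  V_1 = 14.1 V
V_th = V_1 - V_2 = 14.1 - 0 = 14.1 V
Step 2 — R_th: zero the source — replace V1 by a short circuit (node 2 merges into node 0) — and find the resistance seen between A (node 1) and B (node 0).
Reduce the network between node 1 (A) and node 0 (B) by series/parallel combination:
  Rp1 = R1 ‖ R2 ‖ R3 (parallel, all between nodes 0 and 1) = 1/(1/1800 + 1/43000 + 1/82000) = 1692 Ω
R_th = 1.692 kΩ
I_n = V_th/R_th = 14.1/1692 = 0.008333 A, and R_n = R_th = 1.692 kΩ

Final answer: I_n = 0.008333 A, R_n = 1.692 kΩ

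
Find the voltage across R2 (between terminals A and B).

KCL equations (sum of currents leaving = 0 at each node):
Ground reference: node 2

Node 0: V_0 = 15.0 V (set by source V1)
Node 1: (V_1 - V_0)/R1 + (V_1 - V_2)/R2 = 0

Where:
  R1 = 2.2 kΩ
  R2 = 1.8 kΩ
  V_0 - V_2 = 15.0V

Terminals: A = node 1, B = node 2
R1 and R2 are in series across V1 (node 0 → node 1 → node 2), and the output A–B is taken across R2, so this is a voltage divider.
Series current: I = V1/(R1 + R2) = 15/(2200 + 1800) = 15/4000 = 0.00375 A
V_R2 = I × R2 = V1 × R2/(R1 + R2) = 15 × 1800/4000 = 6.75 V

Final answer: 6.75 V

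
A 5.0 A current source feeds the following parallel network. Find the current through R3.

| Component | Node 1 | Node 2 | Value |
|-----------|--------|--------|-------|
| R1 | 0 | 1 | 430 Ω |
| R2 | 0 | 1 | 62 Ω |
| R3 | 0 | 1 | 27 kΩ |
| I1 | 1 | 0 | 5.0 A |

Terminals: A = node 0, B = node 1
All resistors sit directly between nodes 0 and 1, so they are in parallel and share one voltage V; the full source current 5 A splits among them.
1/R_par = 1/430 + 1/62 + 1/27000 = 0.01849 S  =>  R_par = 54.08 Ω
V = I × R_par = 5 × 54.08 = 270.4 V
I_R3 = V/R3 = 270.4/27000 = 0.01001 A

Final answer: 0.01001 A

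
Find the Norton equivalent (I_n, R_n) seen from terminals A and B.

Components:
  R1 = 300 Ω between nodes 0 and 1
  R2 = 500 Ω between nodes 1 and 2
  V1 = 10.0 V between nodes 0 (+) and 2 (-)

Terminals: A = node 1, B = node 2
Find the Thévenin equivalent first; then I_n = V_th/R_th and R_n = R_th.
Step 1 — V_th is the open-circuit voltage V_A - V_B (nothing connected across the terminals).
Nodal analysis, taking node 2 as the 0 V reference.
Source V1 fixes V_0 = 10 V.
KCL at each unknown node (sum of currents leaving = 0; resistances in Ω):
  Node 1: (V_1 - 10)/300 + (V_1 - 0)/500 = 0
Collecting terms: 0.005333 × V_1 = 0.03333  =>  V_1 = 6.25 V
V_th = V_1 - V_2 = 6.25 - 0 = 6.25 V
Step 2 — R_th: zero the source — replace V1 by a short circuit (node 2 merges into node 0) — and find the resistance seen between A (node 1) and B (node 0).
Reduce the network between node 1 (A) and node 0 (B) by series/parallel combination:
  Rp1 = R1 ‖ R2 (parallel, both between nodes 0 and 1) = 1/(1/300 + 1/500) = 187.5 Ω
R_th = 187.5 Ω
I_n = V_th/R_th = 6.25/187.5 = 0.03333 A, and R_n = R_th = 187.5 Ω

Final answer: I_n = 0.03333 A, R_n = 187.5 Ω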